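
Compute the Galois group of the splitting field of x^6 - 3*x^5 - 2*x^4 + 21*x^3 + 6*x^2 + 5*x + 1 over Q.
The polynomial f is an irreducible sextic over Q, so G = Gal(f/Q) is one of the 16 transitive subgroups 6T1, ..., 6T16 of S_6. The discriminant of f is 54786284800, which is not a perfect square, so G is not contained in A_6. The transitive groups of degree 6 not contained in A_6 are: C_6 (6T1, order 6), S_3 (6T2, order 6), D_6 (6T3, order 12), C_3 x S_3 (6T5, order 18), A_4 x C_2 (6T6, order 24), S_4 (6T8, order 24), S_3 x S_3 (6T9, order 36), S_4 x C_2 (6T11, order 48), (S_3 x S_3) : C_2 (6T13, order 72), PGL(2,5) (6T14, order 120), S_6 (6T16, order 720). By Dedekind's theorem, for a prime p not dividing disc(f) the degrees of the irreducible factors of f mod p form the cycle type of an element of G. Factoring f modulo the 22 such primes p <= 101 (skipping 2, 5, 13, 37, which divide the discriminant), each new pattern first appears at: mod 3: f = (x^3 + x^2 + 2x + 1)(x^3 + 2x^2 + 1), pattern 3+3; mod 17: f = (x + 1)(x + 4)(x^4 + 9x^3 + 2x + 13), pattern 4+1+1; mod 31: f = (x^2 + 7x + 7)(x^2 + 23x + 4)(x^2 + 29x + 10), pattern 2+2+2; mod 67: f = (x + 16)(x + 25)(x^2 + 35x + 21)(x^2 + 55x + 59), pattern 2+2+1+1. No other pattern occurs in this range, so the set of observed cycle types is {3+3, 4+1+1, 2+2+2, 2+2+1+1}. The candidates containing elements of all these cycle types are S_4 (6T8) of order 24, S_4 x C_2 (6T11) of order 48, PGL(2,5) (6T14) of order 120, S_6 (6T16) of order 720; the others are excluded. The observed types are precisely the cycle types that occur in S_4 (6T8) (apart from the identity). Each of the other remaining candidates has further cycle types, and by the Chebotarev density theorem the matching factorization patterns would occur for a proportion of primes equal to their share of the group: S_4 x C_2 (6T11) additionally contains elements of type 6, 4+2, 2+1+1+1+1 (17 of its 48 elements, about 35% of primes); PGL(2,5) (6T14) additionally contains elements of type 6, 5+1 (44 of its 120 elements, about 37% of primes); S_6 (6T16) additionally contains elements of type 6, 5+1, 4+2, 3+2+1, 3+1+1+1, 2+1+1+1+1 (529 of its 720 elements, about 73% of primes). None of the 22 primes tested shows any such pattern (for each of these groups the chance of that is below 10^-4), which rules them out. Hence G = S_4 (6T8), of order 24.

6T8: S_4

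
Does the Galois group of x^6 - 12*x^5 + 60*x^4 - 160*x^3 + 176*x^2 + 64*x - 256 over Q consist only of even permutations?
Yes

The polynomial is irreducible of degree 6 over Q. Its discriminant is 3603718079512576 = 60030976^2, a perfect square. A Galois group lies in the alternating group exactly when the discriminant is a square in Q, so the Galois group (S_4) is contained in A_6.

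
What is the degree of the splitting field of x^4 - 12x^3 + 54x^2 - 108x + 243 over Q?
8

The degree of the splitting field over Q equals the order of the Galois group, so first determine the group. The polynomial is an irreducible quartic over Q and its discriminant is 1088391168, which is not a perfect square, so the Galois group is not contained in A_4. The resolvent cubic y^3 - 54*y^2 + 324*y + 5832 has exactly one rational root, so the Galois group is C_4 or D_4. The quartic remains irreducible over Q(sqrt(disc)), so the group is D_4. The Galois group D_4 (4T3) has order 8, so the splitting field has degree 8 over Q.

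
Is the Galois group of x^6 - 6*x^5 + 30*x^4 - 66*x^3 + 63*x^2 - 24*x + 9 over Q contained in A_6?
No

The polynomial is irreducible of degree 6 over Q. Its discriminant is -5217636731328, which is not a perfect square. A Galois group lies in the alternating group exactly when the discriminant is a square in Q, so the Galois group (PGL(2,5)) is not contained in A_6.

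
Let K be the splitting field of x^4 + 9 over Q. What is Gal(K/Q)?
The polynomial is an irreducible quartic over Q and its discriminant is 186624 = 432^2, a perfect square, so the Galois group is contained in A_4. The resolvent cubic y^3 - 36*y splits completely over Q, which gives the Klein four-group V_4.

V_4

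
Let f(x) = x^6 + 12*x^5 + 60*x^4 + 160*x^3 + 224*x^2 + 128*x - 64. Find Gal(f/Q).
6T7: S_4

The polynomial f is an irreducible sextic over Q, so G = Gal(f/Q) is one of the 16 transitive subgroups 6T1, ..., 6T16 of S_6. The discriminant of f is 36352603193344 = 6029312^2, a perfect square, so G is contained in A_6. The transitive groups of degree 6 contained in A_6 are: A_4 (6T4, order 12), S_4 (6T7, order 24), (C_3 x C_3) : C_4 (6T10, order 36), PSL(2,5) (6T12, order 60), A_6 (6T15, order 360). By Dedekind's theorem, for a prime p not dividing disc(f) the degrees of the irreducible factors of f mod p form the cycle type of an element of G. Factoring f modulo the 79 such primes p <= 419 (skipping 2, 23, which divide the discriminant), each new pattern first appears at: mod 3: f = (x^3 + x^2 + 2)(x^3 + 2x^2 + x + 1), pattern 3+3; mod 5: f = (x^2 + 4x + 1)(x^4 + 3x^3 + 2x^2 + 4x + 1), pattern 4+2; mod 19: f = (x + 11)(x + 12)(x^2 + 3x + 5)(x^2 + 5x + 9), pattern 2+2+1+1; mod 223: f = (x + 34)(x + 69)(x + 111)(x + 116)(x + 158)(x + 193), pattern 1+1+1+1+1+1. No other pattern occurs in this range, so the set of observed cycle types is {3+3, 4+2, 2+2+1+1, 1+1+1+1+1+1}. The candidates containing elements of all these cycle types are S_4 (6T7) of order 24, (C_3 x C_3) : C_4 (6T10) of order 36, A_6 (6T15) of order 360; the others are excluded. The observed types are precisely the cycle types that occur in S_4 (6T7). Each of the other remaining candidates has further cycle types, and by the Chebotarev density theorem the matching factorization patterns would occur for a proportion of primes equal to their share of the group: (C_3 x C_3) : C_4 (6T10) additionally contains elements of type 3+1+1+1 (4 of its 36 elements, about 11% of primes); A_6 (6T15) additionally contains elements of type 5+1, 3+1+1+1 (184 of its 360 elements, about 51% of primes). None of the 79 primes tested shows any such pattern (for each of these groups the chance of that is below 10^-4), which rules them out. Hence G = S_4 (6T7), of order 24.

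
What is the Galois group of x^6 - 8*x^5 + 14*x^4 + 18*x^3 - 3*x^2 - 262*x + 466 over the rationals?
The polynomial f is an irreducible sextic over Q, so G = Gal(f/Q) is one of the 16 transitive subgroups 6T1, ..., 6T16 of S_6. The discriminant of f is -997977239592192, which is not a perfect square, so G is not contained in A_6. The transitive groups of degree 6 not contained in A_6 are: C_6 (6T1, order 6), S_3 (6T2, order 6), D_6 (6T3, order 12), C_3 x S_3 (6T5, order 18), A_4 x C_2 (6T6, order 24), S_4 (6T8, order 24), S_3 x S_3 (6T9, order 36), S_4 x C_2 (6T11, order 48), (S_3 x S_3) : C_2 (6T13, order 72), PGL(2,5) (6T14, order 120), S_6 (6T16, order 720). By Dedekind's theorem, for a prime p not dividing disc(f) the degrees of the irreducible factors of f mod p form the cycle type of an element of G. Factoring f modulo the 26 such primes p <= 113 (skipping 2, 3, 37, 73, which divide the discriminant), each new pattern first appears at: mod 5: f = (x + 1)(x^2 + 2)(x^3 + x^2 + x + 3), pattern 3+2+1; mod 7: f = (x^2 + 5x + 5)(x^4 + x^3 + 4x^2 + 5), pattern 4+2; mod 17: f = (x^3 + 13x^2 + 6x + 6)(x^3 + 13x^2 + 9x + 4), pattern 3+3; mod 19: f = (x^2 + 5x + 3)(x^2 + 11x + 1)(x^2 + 14x + 16), pattern 2+2+2; mod 31: f = (x^6 + 23x^5 + 14x^4 + 18x^3 + 28x^2 + 17x + 1), pattern 6; mod 41: f = (x + 6)(x + 10)(x + 21)(x^3 + 37x^2 + 12x + 21), pattern 3+1+1+1; mod 53: f = (x + 2)(x + 51)(x^2 + 47x + 32)(x^2 + 51x + 27), pattern 2+2+1+1; mod 113: f = (x + 18)(x + 27)(x + 64)(x + 112)(x^2 + 110x + 19), pattern 2+1+1+1+1. No other pattern occurs in this range, so the set of observed cycle types is {3+2+1, 4+2, 3+3, 2+2+2, 6, 3+1+1+1, 2+2+1+1, 2+1+1+1+1}. The candidates containing elements of all these cycle types are (S_3 x S_3) : C_2 (6T13) of order 72, S_6 (6T16) of order 720; the others are excluded. The observed types are precisely the cycle types that occur in (S_3 x S_3) : C_2 (6T13) (apart from the identity). Each of the other remaining candidates has further cycle types, and by the Chebotarev density theorem the matching factorization patterns would occur for a proportion of primes equal to their share of the group: S_6 (6T16) additionally contains elements of type 5+1, 4+1+1 (234 of its 720 elements, about 32% of primes). None of the 26 primes tested shows any such pattern (for each of these groups the chance of that is below 10^-4), which rules them out. Hence G = (S_3 x S_3) : C_2 (6T13), of order 72.

(S_3 x S_3) : C_2 (order 72)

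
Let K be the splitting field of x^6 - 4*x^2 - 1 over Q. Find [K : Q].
The degree of the splitting field over Q equals the order of the Galois group, so first determine the group. The polynomial f is an irreducible sextic over Q, so G = Gal(f/Q) is one of the 16 transitive subgroups 6T1, ..., 6T16 of S_6. The discriminant of f is 3356224 = 1832^2, a perfect square, so G is contained in A_6. The transitive groups of degree 6 contained in A_6 are: A_4 (6T4, order 12), S_4 (6T7, order 24), (C_3 x C_3) : C_4 (6T10, order 36), PSL(2,5) (6T12, order 60), A_6 (6T15, order 360). By Dedekind's theorem, for a prime p not dividing disc(f) the degrees of the irreducible factors of f mod p form the cycle type of an element of G. Factoring f modulo the 79 such primes p <= 419 (skipping 2, 229, which divide the discriminant), each new pattern first appears at: mod 3: f = (x^3 + x^2 + 2x + 1)(x^3 + 2x^2 + 2x + 2), pattern 3+3; mod 7: f = (x^2 + 4)(x^4 + 3x^2 + 5), pattern 4+2; mod 23: f = (x + 9)(x + 14)(x^2 + x + 18)(x^2 + 22x + 18), pattern 2+2+1+1; mod 193: f = (x + 87)(x + 90)(x + 93)(x + 100)(x + 103)(x + 106), pattern 1+1+1+1+1+1. No other pattern occurs in this range, so the set of observed cycle types is {3+3, 4+2, 2+2+1+1, 1+1+1+1+1+1}. The candidates containing elements of all these cycle types are S_4 (6T7) of order 24, (C_3 x C_3) : C_4 (6T10) of order 36, A_6 (6T15) of order 360; the others are excluded. The observed types are precisely the cycle types that occur in S_4 (6T7). Each of the other remaining candidates has further cycle types, and by the Chebotarev density theorem the matching factorization patterns would occur for a proportion of primes equal to their share of the group: (C_3 x C_3) : C_4 (6T10) additionally contains elements of type 3+1+1+1 (4 of its 36 elements, about 11% of primes); A_6 (6T15) additionally contains elements of type 5+1, 3+1+1+1 (184 of its 360 elements, about 51% of primes). None of the 79 primes tested shows any such pattern (for each of these groups the chance of that is below 10^-4), which rules them out. Hence G = S_4 (6T7), of order 24. The Galois group S_4 (6T7) has order 24, so the splitting field has degree 24 over Q.

24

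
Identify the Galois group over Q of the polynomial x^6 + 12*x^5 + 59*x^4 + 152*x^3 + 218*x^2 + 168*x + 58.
The polynomial f is an irreducible sextic over Q, so G = Gal(f/Q) is one of the 16 transitive subgroups 6T1, ..., 6T16 of S_6. The discriminant of f is -5120000, which is not a perfect square, so G is not contained in A_6. The transitive groups of degree 6 not contained in A_6 are: C_6 (6T1, order 6), S_3 (6T2, order 6), D_6 (6T3, order 12), C_3 x S_3 (6T5, order 18), A_4 x C_2 (6T6, order 24), S_4 (6T8, order 24), S_3 x S_3 (6T9, order 36), S_4 x C_2 (6T11, order 48), (S_3 x S_3) : C_2 (6T13, order 72), PGL(2,5) (6T14, order 120), S_6 (6T16, order 720). By Dedekind's theorem, for a prime p not dividing disc(f) the degrees of the irreducible factors of f mod p form the cycle type of an element of G. Factoring f modulo the 22 such primes p <= 89 (skipping 2, 5, which divide the discriminant), each new pattern first appears at: mod 3: f = (x^3 + x^2 + x + 2)(x^3 + 2x^2 + 2x + 2), pattern 3+3; mod 7: f = (x^2 + 3x + 1)(x^2 + 4x + 6)(x^2 + 5x + 5), pattern 2+2+2; mod 13: f = (x + 6)(x + 11)(x^4 + 8x^3 + x + 6), pattern 4+1+1; mod 43: f = (x + 14)(x + 33)(x^2 + 4x + 8)(x^2 + 4x + 14), pattern 2+2+1+1. No other pattern occurs in this range, so the set of observed cycle types is {3+3, 2+2+2, 4+1+1, 2+2+1+1}. The candidates containing elements of all these cycle types are S_4 (6T8) of order 24, S_4 x C_2 (6T11) of order 48, PGL(2,5) (6T14) of order 120, S_6 (6T16) of order 720; the others are excluded. The observed types are precisely the cycle types that occur in S_4 (6T8) (apart from the identity). Each of the other remaining candidates has further cycle types, and by the Chebotarev density theorem the matching factorization patterns would occur for a proportion of primes equal to their share of the group: S_4 x C_2 (6T11) additionally contains elements of type 6, 4+2, 2+1+1+1+1 (17 of its 48 elements, about 35% of primes); PGL(2,5) (6T14) additionally contains elements of type 6, 5+1 (44 of its 120 elements, about 37% of primes); S_6 (6T16) additionally contains elements of type 6, 5+1, 4+2, 3+2+1, 3+1+1+1, 2+1+1+1+1 (529 of its 720 elements, about 73% of primes). None of the 22 primes tested shows any such pattern (for each of these groups the chance of that is below 10^-4), which rules them out. Hence G = S_4 (6T8), of order 24.

S_4 (order 24)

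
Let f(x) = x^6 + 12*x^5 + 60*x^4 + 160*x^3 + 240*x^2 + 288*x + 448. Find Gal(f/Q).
The polynomial f is an irreducible sextic over Q, so G = Gal(f/Q) is one of the 16 transitive subgroups 6T1, ..., 6T16 of S_6. The discriminant of f is -9727331052552192, which is not a perfect square, so G is not contained in A_6. The transitive groups of degree 6 not contained in A_6 are: C_6 (6T1, order 6), S_3 (6T2, order 6), D_6 (6T3, order 12), C_3 x S_3 (6T5, order 18), A_4 x C_2 (6T6, order 24), S_4 (6T8, order 24), S_3 x S_3 (6T9, order 36), S_4 x C_2 (6T11, order 48), (S_3 x S_3) : C_2 (6T13, order 72), PGL(2,5) (6T14, order 120), S_6 (6T16, order 720). By Dedekind's theorem, for a prime p not dividing disc(f) the degrees of the irreducible factors of f mod p form the cycle type of an element of G. Factoring f modulo the 27 such primes p <= 127 (skipping 2, 3, 17, 43, which divide the discriminant), each new pattern first appears at: mod 5: f = (x^6 + 2x^5 + 3x + 3), pattern 6; mod 7: f = (x)(x^2 + 3x + 5)(x^3 + 2x^2 + 3), pattern 3+2+1; mod 11: f = (x^2 + 8x + 9)(x^4 + 4x^3 + 8x^2 + 5x + 7), pattern 4+2; mod 13: f = (x + 9)(x + 12)(x^2 + 6x + 7)(x^2 + 11x + 3), pattern 2+2+1+1; mod 61: f = (x + 6)(x + 10)(x + 22)(x + 44)(x^2 + 52x + 56), pattern 2+1+1+1+1; mod 97: f = (x + 3)(x + 22)(x + 26)(x^3 + 58x^2 + 72x + 95), pattern 3+1+1+1; mod 113: f = (x^2 + 12x + 60)(x^2 + 19x + 96)(x^2 + 94x + 39), pattern 2+2+2; mod 127: f = (x^3 + 55x^2 + 124x + 53)(x^3 + 84x^2 + 15x + 42), pattern 3+3. No other pattern occurs in this range, so the set of observed cycle types is {6, 3+2+1, 4+2, 2+2+1+1, 2+1+1+1+1, 3+1+1+1, 2+2+2, 3+3}. The candidates containing elements of all these cycle types are (S_3 x S_3) : C_2 (6T13) of order 72, S_6 (6T16) of order 720; the others are excluded. The observed types are precisely the cycle types that occur in (S_3 x S_3) : C_2 (6T13) (apart from the identity). Each of the other remaining candidates has further cycle types, and by the Chebotarev density theorem the matching factorization patterns would occur for a proportion of primes equal to their share of the group: S_6 (6T16) additionally contains elements of type 5+1, 4+1+1 (234 of its 720 elements, about 32% of primes). None of the 27 primes tested shows any such pattern (for each of these groups the chance of that is below 10^-4), which rules them out. Hence G = (S_3 x S_3) : C_2 (6T13), of order 72.

(S_3 x S_3) : C_2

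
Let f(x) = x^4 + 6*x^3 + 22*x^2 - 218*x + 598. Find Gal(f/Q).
S_4, the symmetric group on 4 letters

The polynomial is an irreducible quartic over Q and its discriminant is 177181215056, which is not a perfect square, so the Galois group is not contained in A_4. The resolvent cubic y^3 - 22*y^2 - 3700*y - 16428 is irreducible over Q. An irreducible resolvent with non-square discriminant gives S_4.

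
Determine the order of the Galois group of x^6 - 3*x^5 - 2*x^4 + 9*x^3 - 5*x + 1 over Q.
The degree of the splitting field over Q equals the order of the Galois group, so first determine the group. The polynomial f is an irreducible sextic over Q, so G = Gal(f/Q) is one of the 16 transitive subgroups 6T1, ..., 6T16 of S_6. The discriminant of f is 810448, which is not a perfect square, so G is not contained in A_6. The transitive groups of degree 6 not contained in A_6 are: C_6 (6T1, order 6), S_3 (6T2, order 6), D_6 (6T3, order 12), C_3 x S_3 (6T5, order 18), A_4 x C_2 (6T6, order 24), S_4 (6T8, order 24), S_3 x S_3 (6T9, order 36), S_4 x C_2 (6T11, order 48), (S_3 x S_3) : C_2 (6T13, order 72), PGL(2,5) (6T14, order 120), S_6 (6T16, order 720). By Dedekind's theorem, for a prime p not dividing disc(f) the degrees of the irreducible factors of f mod p form the cycle type of an element of G. Factoring f modulo the 23 such primes p <= 97 (skipping 2, 37, which divide the discriminant), each new pattern first appears at: mod 3: f = (x^3 + x^2 + 2)(x^3 + 2x^2 + 2x + 2), pattern 3+3; mod 5: f = (x^2 + 2)(x^2 + 3x + 3)(x^2 + 4x + 1), pattern 2+2+2; mod 67: f = (x + 2)(x + 18)(x + 30)(x + 36)(x + 48)(x + 64), pattern 1+1+1+1+1+1. No other pattern occurs in this range, so the set of observed cycle types is {3+3, 2+2+2, 1+1+1+1+1+1}. The candidates containing elements of all these cycle types are C_6 (6T1) of order 6, S_3 (6T2) of order 6, D_6 (6T3) of order 12, C_3 x S_3 (6T5) of order 18, A_4 x C_2 (6T6) of order 24, S_4 (6T8) of order 24, S_3 x S_3 (6T9) of order 36, S_4 x C_2 (6T11) of order 48, (S_3 x S_3) : C_2 (6T13) of order 72, PGL(2,5) (6T14) of order 120, S_6 (6T16) of order 720; the others are excluded. The observed types are precisely the cycle types that occur in S_3 (6T2). Each of the other remaining candidates has further cycle types, and by the Chebotarev density theorem the matching factorization patterns would occur for a proportion of primes equal to their share of the group: C_6 (6T1) additionally contains elements of type 6 (2 of its 6 elements, about 33% of primes); D_6 (6T3) additionally contains elements of type 6, 2+2+1+1 (5 of its 12 elements, about 42% of primes); C_3 x S_3 (6T5) additionally contains elements of type 6, 3+1+1+1 (10 of its 18 elements, about 56% of primes); A_4 x C_2 (6T6) additionally contains elements of type 6, 2+2+1+1, 2+1+1+1+1 (14 of its 24 elements, about 58% of primes); S_4 (6T8) additionally contains elements of type 4+1+1, 2+2+1+1 (9 of its 24 elements, about 38% of primes); S_3 x S_3 (6T9) additionally contains elements of type 6, 3+1+1+1, 2+2+1+1 (25 of its 36 elements, about 69% of primes); S_4 x C_2 (6T11) additionally contains elements of type 6, 4+2, 4+1+1, 2+2+1+1, 2+1+1+1+1 (32 of its 48 elements, about 67% of primes); (S_3 x S_3) : C_2 (6T13) additionally contains elements of type 6, 4+2, 3+2+1, 3+1+1+1, 2+2+1+1, 2+1+1+1+1 (61 of its 72 elements, about 85% of primes); PGL(2,5) (6T14) additionally contains elements of type 6, 5+1, 4+1+1, 2+2+1+1 (89 of its 120 elements, about 74% of primes); S_6 (6T16) additionally contains elements of type 6, 5+1, 4+2, 4+1+1, 3+2+1, 3+1+1+1, 2+2+1+1, 2+1+1+1+1 (664 of its 720 elements, about 92% of primes). None of the 23 primes tested shows any such pattern (for each of these groups the chance of that is below 10^-4), which rules them out. Hence G = S_3 (6T2), of order 6. The Galois group S_3 (6T2) has order 6, so the splitting field has degree 6 over Q.

6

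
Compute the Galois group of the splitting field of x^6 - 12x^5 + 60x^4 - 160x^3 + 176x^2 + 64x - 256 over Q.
6T7: S_4

The polynomial f is an irreducible sextic over Q, so G = Gal(f/Q) is one of the 16 transitive subgroups 6T1, ..., 6T16 of S_6. The discriminant of f is 3603718079512576 = 60030976^2, a perfect square, so G is contained in A_6. The transitive groups of degree 6 contained in A_6 are: A_4 (6T4, order 12), S_4 (6T7, order 24), (C_3 x C_3) : C_4 (6T10, order 36), PSL(2,5) (6T12, order 60), A_6 (6T15, order 360). By Dedekind's theorem, for a prime p not dividing disc(f) the degrees of the irreducible factors of f mod p form the cycle type of an element of G. Factoring f modulo the 79 such primes p <= 419 (skipping 2, 229, which divide the discriminant), each new pattern first appears at: mod 3: f = (x^3 + x^2 + x + 2)(x^3 + 2x^2 + 1), pattern 3+3; mod 7: f = (x^2 + 3x + 6)(x^4 + 6x^3 + x^2 + 4x + 4), pattern 4+2; mod 23: f = (x + 3)(x + 16)(x^2 + 17x + 11)(x^2 + 21x + 3), pattern 2+2+1+1; mod 193: f = (x + 5)(x + 11)(x + 17)(x + 172)(x + 178)(x + 184), pattern 1+1+1+1+1+1. No other pattern occurs in this range, so the set of observed cycle types is {3+3, 4+2, 2+2+1+1, 1+1+1+1+1+1}. The candidates containing elements of all these cycle types are S_4 (6T7) of order 24, (C_3 x C_3) : C_4 (6T10) of order 36, A_6 (6T15) of order 360; the others are excluded. The observed types are precisely the cycle types that occur in S_4 (6T7). Each of the other remaining candidates has further cycle types, and by the Chebotarev density theorem the matching factorization patterns would occur for a proportion of primes equal to their share of the group: (C_3 x C_3) : C_4 (6T10) additionally contains elements of type 3+1+1+1 (4 of its 36 elements, about 11% of primes); A_6 (6T15) additionally contains elements of type 5+1, 3+1+1+1 (184 of its 360 elements, about 51% of primes). None of the 79 primes tested shows any such pattern (for each of these groups the chance of that is below 10^-4), which rules them out. Hence G = S_4 (6T7), of order 24.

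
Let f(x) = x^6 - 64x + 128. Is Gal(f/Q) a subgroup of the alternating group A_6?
The polynomial is irreducible of degree 6 over Q. Its discriminant is -1388339588497408, which is not a perfect square. A Galois group lies in the alternating group exactly when the discriminant is a square in Q, so the Galois group (S_6) is not contained in A_6.

No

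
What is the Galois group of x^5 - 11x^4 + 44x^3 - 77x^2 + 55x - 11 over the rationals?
C_5

The polynomial f is an irreducible quintic over Q, so G = Gal(f/Q) is a transitive subgroup of S_5: one of C_5 (5T1, order 5), D_5 (5T2, order 10), F_20 (5T3, order 20), A_5 (5T4, order 60) or S_5 (5T5, order 120). The discriminant of f is 14641 = 121^2, a perfect square, so G is contained in A_5. The transitive groups of degree 5 contained in A_5 are: C_5 (5T1, order 5), D_5 (5T2, order 10), A_5 (5T4, order 60). By Dedekind's theorem, for a prime p not dividing disc(f) the degrees of the irreducible factors of f mod p form the cycle type of an element of G. Factoring f modulo the 14 such primes p <= 47 (skipping 11, which divides the discriminant), each new pattern first appears at: mod 2: f = (x^5 + x^4 + x^2 + x + 1), pattern 5; mod 23: f = (x + 2)(x + 4)(x + 8)(x + 9)(x + 12), pattern 1+1+1+1+1. No other pattern occurs in this range, so the set of observed cycle types is {5, 1+1+1+1+1}. The candidates containing elements of all these cycle types are C_5 (5T1) of order 5, D_5 (5T2) of order 10, A_5 (5T4) of order 60; the others are excluded. The observed types are precisely the cycle types that occur in C_5 (5T1). Each of the other remaining candidates has further cycle types, and by the Chebotarev density theorem the matching factorization patterns would occur for a proportion of primes equal to their share of the group: D_5 (5T2) additionally contains elements of type 2+2+1 (5 of its 10 elements, about 50% of primes); A_5 (5T4) additionally contains elements of type 3+1+1, 2+2+1 (35 of its 60 elements, about 58% of primes). None of the 14 primes tested shows any such pattern (for each of these groups the chance of that is below 10^-4), which rules them out. Hence G = C_5 (5T1), of order 5.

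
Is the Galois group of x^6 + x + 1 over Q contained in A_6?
The polynomial is irreducible of degree 6 over Q. Its discriminant is -43531, which is not a perfect square. A Galois group lies in the alternating group exactly when the discriminant is a square in Q, so the Galois group (S_6) is not contained in A_6.

No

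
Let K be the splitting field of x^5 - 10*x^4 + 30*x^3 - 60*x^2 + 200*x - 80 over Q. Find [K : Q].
The degree of the splitting field over Q equals the order of the Galois group, so first determine the group. The polynomial f is an irreducible quintic over Q, so G = Gal(f/Q) is a transitive subgroup of S_5: one of C_5 (5T1, order 5), D_5 (5T2, order 10), F_20 (5T3, order 20), A_5 (5T4, order 60) or S_5 (5T5, order 120). The discriminant of f is 1327104000000 = 1152000^2, a perfect square, so G is contained in A_5. The transitive groups of degree 5 contained in A_5 are: C_5 (5T1, order 5), D_5 (5T2, order 10), A_5 (5T4, order 60). By Dedekind's theorem, for a prime p not dividing disc(f) the degrees of the irreducible factors of f mod p form the cycle type of an element of G. Factoring f modulo the 23 such primes p <= 101 (skipping 2, 3, 5, which divide the discriminant), each new pattern first appears at: mod 7: f = (x^5 + 4x^4 + 2x^3 + 3x^2 + 4x + 4), pattern 5; mod 17: f = (x + 4)(x^2 + 6x + 16)(x^2 + 14x + 3), pattern 2+2+1. No other pattern occurs in this range, so the set of observed cycle types is {5, 2+2+1}. The candidates containing elements of all these cycle types are D_5 (5T2) of order 10, A_5 (5T4) of order 60; the others are excluded. The observed types are precisely the cycle types that occur in D_5 (5T2) (apart from the identity). Each of the other remaining candidates has further cycle types, and by the Chebotarev density theorem the matching factorization patterns would occur for a proportion of primes equal to their share of the group: A_5 (5T4) additionally contains elements of type 3+1+1 (20 of its 60 elements, about 33% of primes). None of the 23 primes tested shows any such pattern (for each of these groups the chance of that is below 10^-4), which rules them out. Hence G = D_5 (5T2), of order 10. The Galois group D_5 (5T2) has order 10, so the splitting field has degree 10 over Q.

10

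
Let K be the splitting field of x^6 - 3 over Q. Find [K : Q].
12

The degree of the splitting field over Q equals the order of the Galois group, so first determine the group. The polynomial f is an irreducible sextic over Q, so G = Gal(f/Q) is one of the 16 transitive subgroups 6T1, ..., 6T16 of S_6. The discriminant of f is 11337408, which is not a perfect square, so G is not contained in A_6. The transitive groups of degree 6 not contained in A_6 are: C_6 (6T1, order 6), S_3 (6T2, order 6), D_6 (6T3, order 12), C_3 x S_3 (6T5, order 18), A_4 x C_2 (6T6, order 24), S_4 (6T8, order 24), S_3 x S_3 (6T9, order 36), S_4 x C_2 (6T11, order 48), (S_3 x S_3) : C_2 (6T13, order 72), PGL(2,5) (6T14, order 120), S_6 (6T16, order 720). By Dedekind's theorem, for a prime p not dividing disc(f) the degrees of the irreducible factors of f mod p form the cycle type of an element of G. Factoring f modulo the 79 such primes p <= 419 (skipping 2, 3, which divide the discriminant), each new pattern first appears at: mod 5: f = (x^2 + 3)(x^2 + 2x + 3)(x^2 + 3x + 3), pattern 2+2+2; mod 7: f = (x^6 + 4), pattern 6; mod 11: f = (x + 3)(x + 8)(x^2 + 3x + 9)(x^2 + 8x + 9), pattern 2+2+1+1; mod 13: f = (x^3 + 4)(x^3 + 9), pattern 3+3; mod 61: f = (x + 2)(x + 26)(x + 28)(x + 33)(x + 35)(x + 59), pattern 1+1+1+1+1+1. No other pattern occurs in this range, so the set of observed cycle types is {2+2+2, 6, 2+2+1+1, 3+3, 1+1+1+1+1+1}. The candidates containing elements of all these cycle types are D_6 (6T3) of order 12, A_4 x C_2 (6T6) of order 24, S_3 x S_3 (6T9) of order 36, S_4 x C_2 (6T11) of order 48, (S_3 x S_3) : C_2 (6T13) of order 72, PGL(2,5) (6T14) of order 120, S_6 (6T16) of order 720; the others are excluded. The observed types are precisely the cycle types that occur in D_6 (6T3). Each of the other remaining candidates has further cycle types, and by the Chebotarev density theorem the matching factorization patterns would occur for a proportion of primes equal to their share of the group: A_4 x C_2 (6T6) additionally contains elements of type 2+1+1+1+1 (3 of its 24 elements, about 12% of primes); S_3 x S_3 (6T9) additionally contains elements of type 3+1+1+1 (4 of its 36 elements, about 11% of primes); S_4 x C_2 (6T11) additionally contains elements of type 4+2, 4+1+1, 2+1+1+1+1 (15 of its 48 elements, about 31% of primes); (S_3 x S_3) : C_2 (6T13) additionally contains elements of type 4+2, 3+2+1, 3+1+1+1, 2+1+1+1+1 (40 of its 72 elements, about 56% of primes); PGL(2,5) (6T14) additionally contains elements of type 5+1, 4+1+1 (54 of its 120 elements, about 45% of primes); S_6 (6T16) additionally contains elements of type 5+1, 4+2, 4+1+1, 3+2+1, 3+1+1+1, 2+1+1+1+1 (499 of its 720 elements, about 69% of primes). None of the 79 primes tested shows any such pattern (for each of these groups the chance of that is below 10^-4), which rules them out. Hence G = D_6 (6T3), of order 12. The Galois group D_6 (6T3) has order 12, so the splitting field has degree 12 over Q.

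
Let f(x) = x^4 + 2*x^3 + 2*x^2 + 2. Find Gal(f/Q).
4T4: A_4

The polynomial is an irreducible quartic over Q and its discriminant is 3136 = 56^2, a perfect square, so the Galois group is contained in A_4. The resolvent cubic y^3 - 2*y^2 - 8*y + 8 is irreducible over Q. An irreducible resolvent with square discriminant gives A_4.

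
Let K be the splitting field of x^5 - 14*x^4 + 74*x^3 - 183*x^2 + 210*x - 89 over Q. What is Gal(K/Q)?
The polynomial f is an irreducible quintic over Q, so G = Gal(f/Q) is a transitive subgroup of S_5: one of C_5 (5T1, order 5), D_5 (5T2, order 10), F_20 (5T3, order 20), A_5 (5T4, order 60) or S_5 (5T5, order 120). The discriminant of f is 14641 = 121^2, a perfect square, so G is contained in A_5. The transitive groups of degree 5 contained in A_5 are: C_5 (5T1, order 5), D_5 (5T2, order 10), A_5 (5T4, order 60). By Dedekind's theorem, for a prime p not dividing disc(f) the degrees of the irreducible factors of f mod p form the cycle type of an element of G. Factoring f modulo the 14 such primes p <= 47 (skipping 11, which divides the discriminant), each new pattern first appears at: mod 2: f = (x^5 + x^2 + 1), pattern 5; mod 23: f = (x + 6)(x + 9)(x + 10)(x + 14)(x + 16), pattern 1+1+1+1+1. No other pattern occurs in this range, so the set of observed cycle types is {5, 1+1+1+1+1}. The candidates containing elements of all these cycle types are C_5 (5T1) of order 5, D_5 (5T2) of order 10, A_5 (5T4) of order 60; the others are excluded. The observed types are precisely the cycle types that occur in C_5 (5T1). Each of the other remaining candidates has further cycle types, and by the Chebotarev density theorem the matching factorization patterns would occur for a proportion of primes equal to their share of the group: D_5 (5T2) additionally contains elements of type 2+2+1 (5 of its 10 elements, about 50% of primes); A_5 (5T4) additionally contains elements of type 3+1+1, 2+2+1 (35 of its 60 elements, about 58% of primes). None of the 14 primes tested shows any such pattern (for each of these groups the chance of that is below 10^-4), which rules them out. Hence G = C_5 (5T1), of order 5.

C_5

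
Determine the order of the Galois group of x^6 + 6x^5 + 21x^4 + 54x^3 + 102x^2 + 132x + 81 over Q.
The degree of the splitting field over Q equals the order of the Galois group, so first determine the group. The polynomial f is an irreducible sextic over Q, so G = Gal(f/Q) is one of the 16 transitive subgroups 6T1, ..., 6T16 of S_6. The discriminant of f is -1024192512, which is not a perfect square, so G is not contained in A_6. The transitive groups of degree 6 not contained in A_6 are: C_6 (6T1, order 6), S_3 (6T2, order 6), D_6 (6T3, order 12), C_3 x S_3 (6T5, order 18), A_4 x C_2 (6T6, order 24), S_4 (6T8, order 24), S_3 x S_3 (6T9, order 36), S_4 x C_2 (6T11, order 48), (S_3 x S_3) : C_2 (6T13, order 72), PGL(2,5) (6T14, order 120), S_6 (6T16, order 720). By Dedekind's theorem, for a prime p not dividing disc(f) the degrees of the irreducible factors of f mod p form the cycle type of an element of G. Factoring f modulo the 21 such primes p <= 89 (skipping 2, 3, 7, which divide the discriminant), each new pattern first appears at: mod 5: f = (x^6 + x^5 + x^4 + 4x^3 + 2x^2 + 2x + 1), pattern 6; mod 11: f = (x + 6)(x^5 + 10x^3 + 5x^2 + 6x + 8), pattern 5+1; mod 13: f = (x + 1)(x + 3)(x^4 + 2x^3 + 10x^2 + 8x + 1), pattern 4+1+1; mod 23: f = (x + 5)(x + 11)(x^2 + 2x + 4)(x^2 + 11x + 8), pattern 2+2+1+1; mod 43: f = (x^3 + 22x^2 + 25x + 24)(x^3 + 27x^2 + 4x + 41), pattern 3+3; mod 61: f = (x^2 + 21x + 42)(x^2 + 47x + 20)(x^2 + 60x + 16), pattern 2+2+2. No other pattern occurs in this range, so the set of observed cycle types is {6, 5+1, 4+1+1, 2+2+1+1, 3+3, 2+2+2}. The candidates containing elements of all these cycle types are PGL(2,5) (6T14) of order 120, S_6 (6T16) of order 720; the others are excluded. The observed types are precisely the cycle types that occur in PGL(2,5) (6T14) (apart from the identity). Each of the other remaining candidates has further cycle types, and by the Chebotarev density theorem the matching factorization patterns would occur for a proportion of primes equal to their share of the group: S_6 (6T16) additionally contains elements of type 4+2, 3+2+1, 3+1+1+1, 2+1+1+1+1 (265 of its 720 elements, about 37% of primes). None of the 21 primes tested shows any such pattern (for each of these groups the chance of that is below 10^-4), which rules them out. Hence G = PGL(2,5) (6T14), of order 120. The Galois group PGL(2,5) (6T14) has order 120, so the splitting field has degree 120 over Q.

120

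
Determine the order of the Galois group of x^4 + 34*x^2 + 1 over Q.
4

The degree of the splitting field over Q equals the order of the Galois group, so first determine the group. The polynomial is an irreducible quartic over Q and its discriminant is 21233664 = 4608^2, a perfect square, so the Galois group is contained in A_4. The resolvent cubic y^3 - 34*y^2 - 4*y + 136 splits completely over Q, which gives the Klein four-group V_4. The Galois group V_4 (4T2) has order 4, so the splitting field has degree 4 over Q.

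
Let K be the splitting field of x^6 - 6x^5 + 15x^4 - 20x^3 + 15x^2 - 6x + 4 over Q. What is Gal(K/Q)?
The polynomial f is an irreducible sextic over Q, so G = Gal(f/Q) is one of the 16 transitive subgroups 6T1, ..., 6T16 of S_6. The discriminant of f is -11337408, which is not a perfect square, so G is not contained in A_6. The transitive groups of degree 6 not contained in A_6 are: C_6 (6T1, order 6), S_3 (6T2, order 6), D_6 (6T3, order 12), C_3 x S_3 (6T5, order 18), A_4 x C_2 (6T6, order 24), S_4 (6T8, order 24), S_3 x S_3 (6T9, order 36), S_4 x C_2 (6T11, order 48), (S_3 x S_3) : C_2 (6T13, order 72), PGL(2,5) (6T14, order 120), S_6 (6T16, order 720). By Dedekind's theorem, for a prime p not dividing disc(f) the degrees of the irreducible factors of f mod p form the cycle type of an element of G. Factoring f modulo the 23 such primes p <= 97 (skipping 2, 3, which divide the discriminant), each new pattern first appears at: mod 5: f = (x^2 + 2x + 4)(x^2 + 3x + 3)(x^2 + 4x + 2), pattern 2+2+2; mod 7: f = (x^3 + 4x^2 + 3x + 1)(x^3 + 4x^2 + 3x + 4), pattern 3+3; mod 61: f = (x + 2)(x + 18)(x + 21)(x + 38)(x + 41)(x + 57), pattern 1+1+1+1+1+1. No other pattern occurs in this range, so the set of observed cycle types is {2+2+2, 3+3, 1+1+1+1+1+1}. The candidates containing elements of all these cycle types are C_6 (6T1) of order 6, S_3 (6T2) of order 6, D_6 (6T3) of order 12, C_3 x S_3 (6T5) of order 18, A_4 x C_2 (6T6) of order 24, S_4 (6T8) of order 24, S_3 x S_3 (6T9) of order 36, S_4 x C_2 (6T11) of order 48, (S_3 x S_3) : C_2 (6T13) of order 72, PGL(2,5) (6T14) of order 120, S_6 (6T16) of order 720; the others are excluded. The observed types are precisely the cycle types that occur in S_3 (6T2). Each of the other remaining candidates has further cycle types, and by the Chebotarev density theorem the matching factorization patterns would occur for a proportion of primes equal to their share of the group: C_6 (6T1) additionally contains elements of type 6 (2 of its 6 elements, about 33% of primes); D_6 (6T3) additionally contains elements of type 6, 2+2+1+1 (5 of its 12 elements, about 42% of primes); C_3 x S_3 (6T5) additionally contains elements of type 6, 3+1+1+1 (10 of its 18 elements, about 56% of primes); A_4 x C_2 (6T6) additionally contains elements of type 6, 2+2+1+1, 2+1+1+1+1 (14 of its 24 elements, about 58% of primes); S_4 (6T8) additionally contains elements of type 4+1+1, 2+2+1+1 (9 of its 24 elements, about 38% of primes); S_3 x S_3 (6T9) additionally contains elements of type 6, 3+1+1+1, 2+2+1+1 (25 of its 36 elements, about 69% of primes); S_4 x C_2 (6T11) additionally contains elements of type 6, 4+2, 4+1+1, 2+2+1+1, 2+1+1+1+1 (32 of its 48 elements, about 67% of primes); (S_3 x S_3) : C_2 (6T13) additionally contains elements of type 6, 4+2, 3+2+1, 3+1+1+1, 2+2+1+1, 2+1+1+1+1 (61 of its 72 elements, about 85% of primes); PGL(2,5) (6T14) additionally contains elements of type 6, 5+1, 4+1+1, 2+2+1+1 (89 of its 120 elements, about 74% of primes); S_6 (6T16) additionally contains elements of type 6, 5+1, 4+2, 4+1+1, 3+2+1, 3+1+1+1, 2+2+1+1, 2+1+1+1+1 (664 of its 720 elements, about 92% of primes). None of the 23 primes tested shows any such pattern (for each of these groups the chance of that is below 10^-4), which rules them out. Hence G = S_3 (6T2), of order 6.

6T2: S_3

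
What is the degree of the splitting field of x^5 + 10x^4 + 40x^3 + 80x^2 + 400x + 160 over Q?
60

The degree of the splitting field over Q equals the order of the Galois group, so first determine the group. The polynomial f is an irreducible quintic over Q, so G = Gal(f/Q) is a transitive subgroup of S_5: one of C_5 (5T1, order 5), D_5 (5T2, order 10), F_20 (5T3, order 20), A_5 (5T4, order 60) or S_5 (5T5, order 120). The discriminant of f is 1073741824000000 = 32768000^2, a perfect square, so G is contained in A_5. The transitive groups of degree 5 contained in A_5 are: C_5 (5T1, order 5), D_5 (5T2, order 10), A_5 (5T4, order 60). By Dedekind's theorem, for a prime p not dividing disc(f) the degrees of the irreducible factors of f mod p form the cycle type of an element of G. Factoring f modulo the 2 such primes p <= 7 (skipping 2, 5, which divide the discriminant), each new pattern first appears at: mod 3: f = (x^5 + x^4 + x^3 + 2x^2 + x + 1), pattern 5; mod 7: f = (x + 3)(x + 5)(x^3 + 2x^2 + 2x + 6), pattern 3+1+1. No other pattern occurs in this range, so the set of observed cycle types is {5, 3+1+1}. Among the candidates above, the only group containing elements of all these cycle types is A_5 (5T4) — each of C_5 (5T1), D_5 (5T2) lacks at least one of them. Hence G = A_5 (5T4), of order 60. The Galois group A_5 (5T4) has order 60, so the splitting field has degree 60 over Q.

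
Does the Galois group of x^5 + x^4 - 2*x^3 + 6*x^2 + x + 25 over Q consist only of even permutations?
The polynomial is irreducible of degree 5 over Q. Its discriminant is 2316304384 = 48128^2, a perfect square. A Galois group lies in the alternating group exactly when the discriminant is a square in Q, so the Galois group (D_5) is contained in A_5.

Yes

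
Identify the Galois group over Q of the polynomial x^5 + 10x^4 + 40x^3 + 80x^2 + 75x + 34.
The polynomial f is an irreducible quintic over Q, so G = Gal(f/Q) is a transitive subgroup of S_5: one of C_5 (5T1, order 5), D_5 (5T2, order 10), F_20 (5T3, order 20), A_5 (5T4, order 60) or S_5 (5T5, order 120). The discriminant of f is 64000000 = 8000^2, a perfect square, so G is contained in A_5. The transitive groups of degree 5 contained in A_5 are: C_5 (5T1, order 5), D_5 (5T2, order 10), A_5 (5T4, order 60). By Dedekind's theorem, for a prime p not dividing disc(f) the degrees of the irreducible factors of f mod p form the cycle type of an element of G. Factoring f modulo the 23 such primes p <= 97 (skipping 2, 5, which divide the discriminant), each new pattern first appears at: mod 3: f = (x + 2)(x^2 + 1)(x^2 + 2x + 2), pattern 2+2+1; mod 7: f = (x^5 + 3x^4 + 5x^3 + 3x^2 + 5x + 6), pattern 5. No other pattern occurs in this range, so the set of observed cycle types is {2+2+1, 5}. The candidates containing elements of all these cycle types are D_5 (5T2) of order 10, A_5 (5T4) of order 60; the others are excluded. The observed types are precisely the cycle types that occur in D_5 (5T2) (apart from the identity). Each of the other remaining candidates has further cycle types, and by the Chebotarev density theorem the matching factorization patterns would occur for a proportion of primes equal to their share of the group: A_5 (5T4) additionally contains elements of type 3+1+1 (20 of its 60 elements, about 33% of primes). None of the 23 primes tested shows any such pattern (for each of these groups the chance of that is below 10^-4), which rules them out. Hence G = D_5 (5T2), of order 10.

D_5, the dihedral group of order 10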